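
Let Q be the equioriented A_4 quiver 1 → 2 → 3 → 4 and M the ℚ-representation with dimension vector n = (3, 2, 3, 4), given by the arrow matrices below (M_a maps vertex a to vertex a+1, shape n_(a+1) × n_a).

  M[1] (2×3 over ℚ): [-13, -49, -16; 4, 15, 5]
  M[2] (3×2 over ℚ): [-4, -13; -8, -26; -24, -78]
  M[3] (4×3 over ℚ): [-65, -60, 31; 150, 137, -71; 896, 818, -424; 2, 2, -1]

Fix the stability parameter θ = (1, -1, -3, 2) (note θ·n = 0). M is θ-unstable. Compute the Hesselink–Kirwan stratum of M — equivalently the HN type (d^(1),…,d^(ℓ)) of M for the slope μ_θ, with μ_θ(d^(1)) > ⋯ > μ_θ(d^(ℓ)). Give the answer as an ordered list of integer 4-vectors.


Via rank(M_{q-1}∘⋯∘M_p): M ≅ I[1,1], I[1,2], I[1,4], I[3,4]^2, I[4,4].
μ_θ-semistable layers: μ^(1)=2; μ^(2)=1; μ^(3)=0; μ^(4)=-1; μ^(5)=-3

((0, 0, 0, 4); (1, 0, 0, 0); (1, 1, 0, 0); (1, 1, 1, 0); (0, 0, 2, 0))


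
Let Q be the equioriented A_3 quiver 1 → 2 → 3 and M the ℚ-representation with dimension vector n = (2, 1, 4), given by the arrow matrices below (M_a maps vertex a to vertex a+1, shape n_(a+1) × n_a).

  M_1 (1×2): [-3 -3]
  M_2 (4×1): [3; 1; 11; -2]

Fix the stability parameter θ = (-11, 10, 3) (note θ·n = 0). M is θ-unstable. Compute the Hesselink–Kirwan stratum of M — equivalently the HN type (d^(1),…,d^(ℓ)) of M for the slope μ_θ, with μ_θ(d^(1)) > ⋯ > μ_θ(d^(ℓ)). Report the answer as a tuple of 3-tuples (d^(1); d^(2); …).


Barcode: M ≅ I[1,1], I[1,3], I[3,3]^3. HN layers by μ_θ (3 steps, strictly decreasing):
  μ^(1)=13/2; μ^(2)=3; μ^(3)=-11

((0, 1, 1); (0, 0, 3); (2, 0, 0))


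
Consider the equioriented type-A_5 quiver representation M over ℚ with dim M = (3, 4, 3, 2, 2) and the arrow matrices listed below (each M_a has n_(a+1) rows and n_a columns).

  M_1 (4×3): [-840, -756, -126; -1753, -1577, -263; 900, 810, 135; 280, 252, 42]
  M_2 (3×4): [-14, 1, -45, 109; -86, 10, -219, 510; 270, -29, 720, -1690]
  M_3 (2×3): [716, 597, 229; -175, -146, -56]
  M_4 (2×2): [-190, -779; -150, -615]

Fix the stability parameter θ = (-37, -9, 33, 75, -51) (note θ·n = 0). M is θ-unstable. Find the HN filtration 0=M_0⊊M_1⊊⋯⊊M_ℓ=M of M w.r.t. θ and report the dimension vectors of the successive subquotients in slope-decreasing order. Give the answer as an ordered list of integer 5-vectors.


Via rank(M_{q-1}∘⋯∘M_p): M ≅ I[1,1], I[1,4], I[1,5], I[2,2], I[2,3], I[5,5].
μ_θ-semistable layers: μ^(1)=75; μ^(2)=33; μ^(3)=19; μ^(4)=-9; μ^(5)=-37; μ^(6)=-51

((0, 0, 0, 1, 0); (0, 0, 2, 0, 0); (0, 0, 1, 1, 1); (0, 4, 0, 0, 0); (3, 0, 0, 0, 0); (0, 0, 0, 0, 1))


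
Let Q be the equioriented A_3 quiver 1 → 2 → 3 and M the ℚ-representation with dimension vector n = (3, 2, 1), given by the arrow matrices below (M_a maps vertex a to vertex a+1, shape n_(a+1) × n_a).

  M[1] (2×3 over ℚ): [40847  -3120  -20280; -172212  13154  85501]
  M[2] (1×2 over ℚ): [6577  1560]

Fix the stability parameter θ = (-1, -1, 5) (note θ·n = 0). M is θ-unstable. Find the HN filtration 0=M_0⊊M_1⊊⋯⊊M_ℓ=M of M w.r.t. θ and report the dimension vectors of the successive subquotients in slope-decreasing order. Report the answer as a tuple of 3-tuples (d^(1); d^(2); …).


Via rank(M_{q-1}∘⋯∘M_p): M ≅ I[1,1], I[1,2], I[1,3].
μ_θ-semistable layers: μ^(1)=5; μ^(2)=-1

((0, 0, 1); (3, 2, 0))


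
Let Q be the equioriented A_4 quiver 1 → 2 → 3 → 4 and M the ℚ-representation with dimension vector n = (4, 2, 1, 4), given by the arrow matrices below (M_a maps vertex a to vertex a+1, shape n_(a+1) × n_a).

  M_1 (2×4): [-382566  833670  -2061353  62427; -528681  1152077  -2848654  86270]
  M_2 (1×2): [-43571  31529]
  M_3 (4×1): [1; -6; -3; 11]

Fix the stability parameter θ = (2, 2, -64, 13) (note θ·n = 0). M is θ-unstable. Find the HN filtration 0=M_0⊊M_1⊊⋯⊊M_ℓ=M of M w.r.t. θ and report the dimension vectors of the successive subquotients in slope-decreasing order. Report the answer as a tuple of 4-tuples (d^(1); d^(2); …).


Via rank(M_{q-1}∘⋯∘M_p): M ≅ I[1,1]^2, I[1,2], I[1,4], I[4,4]^3.
μ_θ-semistable layers: μ^(1)=13; μ^(2)=2; μ^(3)=-20

((0, 0, 0, 4); (3, 1, 0, 0); (1, 1, 1, 0))


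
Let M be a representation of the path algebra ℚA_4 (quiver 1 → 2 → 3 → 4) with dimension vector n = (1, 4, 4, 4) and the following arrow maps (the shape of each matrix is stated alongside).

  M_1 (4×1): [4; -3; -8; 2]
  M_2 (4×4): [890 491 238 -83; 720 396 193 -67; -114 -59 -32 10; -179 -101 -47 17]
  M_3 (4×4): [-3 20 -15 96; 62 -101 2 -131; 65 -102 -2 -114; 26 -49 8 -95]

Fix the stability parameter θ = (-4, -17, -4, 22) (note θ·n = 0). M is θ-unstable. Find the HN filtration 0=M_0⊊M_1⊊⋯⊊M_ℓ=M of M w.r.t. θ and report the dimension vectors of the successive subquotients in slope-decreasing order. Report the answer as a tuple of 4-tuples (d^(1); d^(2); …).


Interval decomposition of M: I[1,4], I[2,3], I[2,4]^2, I[4,4].
HN type (ℓ=4): μ^(1)=22; μ^(2)=-4; μ^(3)=-21/2; μ^(4)=-17

((0, 0, 0, 4); (0, 0, 4, 0); (1, 1, 0, 0); (0, 3, 0, 0))


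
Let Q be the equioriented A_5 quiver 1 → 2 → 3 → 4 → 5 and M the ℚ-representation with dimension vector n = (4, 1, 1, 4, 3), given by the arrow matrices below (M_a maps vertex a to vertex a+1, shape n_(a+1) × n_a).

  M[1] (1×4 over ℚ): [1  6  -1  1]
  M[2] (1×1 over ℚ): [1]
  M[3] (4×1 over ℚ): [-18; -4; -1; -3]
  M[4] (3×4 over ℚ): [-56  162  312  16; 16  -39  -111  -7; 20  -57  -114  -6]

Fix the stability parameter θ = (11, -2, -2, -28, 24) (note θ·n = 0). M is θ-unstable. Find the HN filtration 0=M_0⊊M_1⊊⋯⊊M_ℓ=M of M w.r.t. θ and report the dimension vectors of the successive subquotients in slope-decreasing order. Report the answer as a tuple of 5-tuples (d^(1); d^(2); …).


Via rank(M_{q-1}∘⋯∘M_p): M ≅ I[1,1]^3, I[1,4], I[4,4], I[4,5]^2, I[5,5].
μ_θ-semistable layers: μ^(1)=24; μ^(2)=11; μ^(3)=-21/4; μ^(4)=-28

((0, 0, 0, 0, 3); (3, 0, 0, 0, 0); (1, 1, 1, 1, 0); (0, 0, 0, 3, 0))


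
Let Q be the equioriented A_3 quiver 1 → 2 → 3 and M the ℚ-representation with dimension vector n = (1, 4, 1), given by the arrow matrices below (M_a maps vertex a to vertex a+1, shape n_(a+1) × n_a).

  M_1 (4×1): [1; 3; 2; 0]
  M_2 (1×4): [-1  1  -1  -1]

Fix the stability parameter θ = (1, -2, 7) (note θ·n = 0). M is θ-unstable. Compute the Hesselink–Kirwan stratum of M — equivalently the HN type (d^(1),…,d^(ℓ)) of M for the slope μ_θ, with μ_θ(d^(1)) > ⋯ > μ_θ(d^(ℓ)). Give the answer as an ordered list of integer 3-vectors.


Barcode: M ≅ I[1,2], I[2,2]^2, I[2,3]. HN layers by μ_θ (3 steps, strictly decreasing):
  μ^(1)=7; μ^(2)=-1/2; μ^(3)=-2

((0, 0, 1); (1, 1, 0); (0, 3, 0))


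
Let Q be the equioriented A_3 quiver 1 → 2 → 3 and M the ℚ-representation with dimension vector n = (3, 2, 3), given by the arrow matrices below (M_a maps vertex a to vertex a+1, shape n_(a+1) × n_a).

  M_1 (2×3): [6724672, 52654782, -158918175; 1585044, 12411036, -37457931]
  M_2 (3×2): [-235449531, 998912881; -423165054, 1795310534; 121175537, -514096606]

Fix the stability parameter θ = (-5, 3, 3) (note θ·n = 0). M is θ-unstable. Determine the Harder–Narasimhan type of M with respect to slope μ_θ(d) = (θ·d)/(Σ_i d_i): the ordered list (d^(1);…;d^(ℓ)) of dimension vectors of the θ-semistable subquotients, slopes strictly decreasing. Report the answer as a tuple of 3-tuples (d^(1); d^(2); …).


Interval decomposition of M: I[1,1], I[1,3]^2, I[3,3].
HN type (ℓ=2): μ^(1)=3; μ^(2)=-5

((0, 2, 3); (3, 0, 0))


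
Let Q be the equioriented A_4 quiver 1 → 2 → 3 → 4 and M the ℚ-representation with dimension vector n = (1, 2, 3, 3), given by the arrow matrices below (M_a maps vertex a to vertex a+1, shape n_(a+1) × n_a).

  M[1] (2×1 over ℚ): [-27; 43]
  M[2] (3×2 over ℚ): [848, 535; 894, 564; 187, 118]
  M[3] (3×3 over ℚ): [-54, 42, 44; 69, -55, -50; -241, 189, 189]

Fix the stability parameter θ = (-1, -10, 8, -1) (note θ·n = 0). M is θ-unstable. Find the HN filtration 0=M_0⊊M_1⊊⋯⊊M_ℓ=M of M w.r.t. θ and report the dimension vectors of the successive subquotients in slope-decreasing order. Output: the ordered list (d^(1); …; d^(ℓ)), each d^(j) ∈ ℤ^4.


Interval decomposition of M: I[1,4], I[2,4], I[3,4].
HN type (ℓ=3): μ^(1)=7/2; μ^(2)=-11/2; μ^(3)=-10

((0, 0, 3, 3); (1, 1, 0, 0); (0, 1, 0, 0))


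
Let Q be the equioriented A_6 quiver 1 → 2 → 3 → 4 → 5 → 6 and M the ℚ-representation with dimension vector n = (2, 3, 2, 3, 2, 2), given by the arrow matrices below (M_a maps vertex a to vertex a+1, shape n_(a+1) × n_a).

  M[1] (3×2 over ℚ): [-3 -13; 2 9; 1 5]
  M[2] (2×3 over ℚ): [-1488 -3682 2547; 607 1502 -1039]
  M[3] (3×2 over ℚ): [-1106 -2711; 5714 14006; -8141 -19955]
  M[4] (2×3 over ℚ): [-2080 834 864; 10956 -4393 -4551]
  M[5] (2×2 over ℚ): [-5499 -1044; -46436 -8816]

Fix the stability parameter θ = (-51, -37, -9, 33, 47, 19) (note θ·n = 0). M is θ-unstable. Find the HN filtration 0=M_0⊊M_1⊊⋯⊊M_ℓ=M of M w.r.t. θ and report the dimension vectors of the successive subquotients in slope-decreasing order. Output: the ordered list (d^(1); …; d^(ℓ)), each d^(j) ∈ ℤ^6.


Interval decomposition of M: I[1,2], I[1,5], I[2,4], I[4,6], I[6,6].
HN type (ℓ=6): μ^(1)=47; μ^(2)=33; μ^(3)=19; μ^(4)=-9; μ^(5)=-37; μ^(6)=-51

((0, 0, 0, 0, 1, 0); (0, 0, 0, 3, 1, 1); (0, 0, 0, 0, 0, 1); (0, 0, 2, 0, 0, 0); (0, 3, 0, 0, 0, 0); (2, 0, 0, 0, 0, 0))


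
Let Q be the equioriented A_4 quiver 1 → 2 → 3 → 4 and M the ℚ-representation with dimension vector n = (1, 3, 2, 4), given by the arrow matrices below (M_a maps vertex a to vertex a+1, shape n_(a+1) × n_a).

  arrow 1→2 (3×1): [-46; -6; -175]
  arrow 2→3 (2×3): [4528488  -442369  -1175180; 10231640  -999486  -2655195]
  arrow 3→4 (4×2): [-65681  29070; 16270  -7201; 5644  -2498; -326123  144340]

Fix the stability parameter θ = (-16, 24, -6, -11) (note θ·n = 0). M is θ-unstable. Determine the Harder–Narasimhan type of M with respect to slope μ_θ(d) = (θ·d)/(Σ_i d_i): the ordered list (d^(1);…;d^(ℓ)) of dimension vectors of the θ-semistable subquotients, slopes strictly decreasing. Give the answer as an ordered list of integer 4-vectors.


Barcode: M ≅ I[1,4], I[2,2], I[2,4], I[4,4]^2. HN layers by μ_θ (4 steps, strictly decreasing):
  μ^(1)=24; μ^(2)=7/3; μ^(3)=-11; μ^(4)=-16

((0, 1, 0, 0); (0, 2, 2, 2); (0, 0, 0, 2); (1, 0, 0, 0))


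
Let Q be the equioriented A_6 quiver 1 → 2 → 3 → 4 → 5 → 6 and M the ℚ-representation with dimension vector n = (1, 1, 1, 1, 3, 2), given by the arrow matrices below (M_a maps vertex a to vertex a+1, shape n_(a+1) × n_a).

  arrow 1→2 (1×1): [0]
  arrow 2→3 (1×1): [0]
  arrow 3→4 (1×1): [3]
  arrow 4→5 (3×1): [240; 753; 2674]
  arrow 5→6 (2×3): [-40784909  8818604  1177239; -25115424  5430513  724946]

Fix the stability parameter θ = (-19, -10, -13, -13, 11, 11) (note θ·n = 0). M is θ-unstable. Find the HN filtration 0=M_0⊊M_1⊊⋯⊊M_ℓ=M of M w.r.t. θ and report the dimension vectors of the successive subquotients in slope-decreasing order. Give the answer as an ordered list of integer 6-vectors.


Barcode: M ≅ I[1,1], I[2,2], I[3,6], I[5,5], I[5,6]. HN layers by μ_θ (4 steps, strictly decreasing):
  μ^(1)=11; μ^(2)=-10; μ^(3)=-13; μ^(4)=-19

((0, 0, 0, 0, 3, 2); (0, 1, 0, 0, 0, 0); (0, 0, 1, 1, 0, 0); (1, 0, 0, 0, 0, 0))


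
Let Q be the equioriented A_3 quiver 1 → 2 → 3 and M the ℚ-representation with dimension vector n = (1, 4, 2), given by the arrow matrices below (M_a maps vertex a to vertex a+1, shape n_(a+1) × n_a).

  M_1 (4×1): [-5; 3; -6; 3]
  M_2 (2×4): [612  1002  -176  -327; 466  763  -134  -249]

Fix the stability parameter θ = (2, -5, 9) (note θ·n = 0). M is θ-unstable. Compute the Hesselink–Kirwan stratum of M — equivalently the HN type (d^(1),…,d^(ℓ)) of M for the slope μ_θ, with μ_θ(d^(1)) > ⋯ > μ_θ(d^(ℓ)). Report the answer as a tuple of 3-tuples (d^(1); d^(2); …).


Interval decomposition of M: I[1,3], I[2,2]^2, I[2,3].
HN type (ℓ=3): μ^(1)=9; μ^(2)=-3/2; μ^(3)=-5

((0, 0, 2); (1, 1, 0); (0, 3, 0))


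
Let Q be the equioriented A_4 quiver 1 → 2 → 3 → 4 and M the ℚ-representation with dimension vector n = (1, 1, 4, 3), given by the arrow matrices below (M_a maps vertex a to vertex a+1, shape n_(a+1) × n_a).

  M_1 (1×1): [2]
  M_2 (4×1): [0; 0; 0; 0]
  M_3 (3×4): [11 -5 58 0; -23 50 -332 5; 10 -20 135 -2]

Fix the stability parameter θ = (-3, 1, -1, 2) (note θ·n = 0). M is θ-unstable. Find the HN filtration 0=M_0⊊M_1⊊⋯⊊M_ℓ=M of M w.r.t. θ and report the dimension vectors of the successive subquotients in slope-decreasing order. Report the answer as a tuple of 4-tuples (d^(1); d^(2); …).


Barcode: M ≅ I[1,2], I[3,3], I[3,4]^3. HN layers by μ_θ (4 steps, strictly decreasing):
  μ^(1)=2; μ^(2)=1; μ^(3)=-1; μ^(4)=-3

((0, 0, 0, 3); (0, 1, 0, 0); (0, 0, 4, 0); (1, 0, 0, 0))


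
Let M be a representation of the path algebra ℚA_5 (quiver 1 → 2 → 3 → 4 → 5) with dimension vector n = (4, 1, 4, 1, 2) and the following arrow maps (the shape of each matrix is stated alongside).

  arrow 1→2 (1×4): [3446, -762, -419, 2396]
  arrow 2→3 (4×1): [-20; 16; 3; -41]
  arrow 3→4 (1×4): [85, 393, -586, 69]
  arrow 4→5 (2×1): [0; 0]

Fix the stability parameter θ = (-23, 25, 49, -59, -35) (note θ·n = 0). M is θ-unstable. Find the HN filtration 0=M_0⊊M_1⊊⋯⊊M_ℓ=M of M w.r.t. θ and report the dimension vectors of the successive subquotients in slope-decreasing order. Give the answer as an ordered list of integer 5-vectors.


Via rank(M_{q-1}∘⋯∘M_p): M ≅ I[1,1]^3, I[1,4], I[3,3]^3, I[5,5]^2.
μ_θ-semistable layers: μ^(1)=49; μ^(2)=5; μ^(3)=-23; μ^(4)=-35

((0, 0, 3, 0, 0); (0, 1, 1, 1, 0); (4, 0, 0, 0, 0); (0, 0, 0, 0, 2))


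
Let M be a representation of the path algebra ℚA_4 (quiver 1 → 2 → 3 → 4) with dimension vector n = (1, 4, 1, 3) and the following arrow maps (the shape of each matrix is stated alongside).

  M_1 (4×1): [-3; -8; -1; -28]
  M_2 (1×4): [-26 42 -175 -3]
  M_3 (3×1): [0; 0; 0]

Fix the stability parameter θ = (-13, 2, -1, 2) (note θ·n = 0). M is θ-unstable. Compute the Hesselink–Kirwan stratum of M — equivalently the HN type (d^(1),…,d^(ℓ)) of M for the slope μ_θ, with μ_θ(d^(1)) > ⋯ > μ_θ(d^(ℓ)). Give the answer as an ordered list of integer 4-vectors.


Interval decomposition of M: I[1,3], I[2,2]^3, I[4,4]^3.
HN type (ℓ=3): μ^(1)=2; μ^(2)=1/2; μ^(3)=-13

((0, 3, 0, 3); (0, 1, 1, 0); (1, 0, 0, 0))


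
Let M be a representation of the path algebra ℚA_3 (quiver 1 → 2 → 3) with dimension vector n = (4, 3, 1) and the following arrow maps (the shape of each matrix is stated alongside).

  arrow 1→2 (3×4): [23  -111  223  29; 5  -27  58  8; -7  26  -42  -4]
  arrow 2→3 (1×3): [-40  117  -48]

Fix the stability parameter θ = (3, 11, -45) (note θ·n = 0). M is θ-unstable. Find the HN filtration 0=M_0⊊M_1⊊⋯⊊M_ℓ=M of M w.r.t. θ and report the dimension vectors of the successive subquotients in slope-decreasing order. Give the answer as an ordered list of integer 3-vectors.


Barcode: M ≅ I[1,1], I[1,2]^2, I[1,3]. HN layers by μ_θ (3 steps, strictly decreasing):
  μ^(1)=11; μ^(2)=3; μ^(3)=-31/3

((0, 2, 0); (3, 0, 0); (1, 1, 1))


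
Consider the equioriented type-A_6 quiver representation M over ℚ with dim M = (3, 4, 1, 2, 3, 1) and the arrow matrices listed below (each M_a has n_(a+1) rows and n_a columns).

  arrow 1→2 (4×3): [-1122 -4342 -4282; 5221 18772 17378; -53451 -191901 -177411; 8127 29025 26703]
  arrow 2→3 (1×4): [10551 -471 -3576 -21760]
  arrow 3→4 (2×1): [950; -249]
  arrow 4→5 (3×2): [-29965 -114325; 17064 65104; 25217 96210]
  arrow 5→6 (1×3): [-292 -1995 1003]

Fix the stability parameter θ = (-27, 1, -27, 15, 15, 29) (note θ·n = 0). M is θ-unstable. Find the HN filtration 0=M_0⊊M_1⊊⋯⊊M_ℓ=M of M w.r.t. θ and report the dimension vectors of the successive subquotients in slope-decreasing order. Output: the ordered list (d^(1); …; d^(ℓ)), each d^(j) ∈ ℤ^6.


Via rank(M_{q-1}∘⋯∘M_p): M ≅ I[1,1], I[1,2], I[1,5], I[2,2]^2, I[4,6], I[5,5].
μ_θ-semistable layers: μ^(1)=29; μ^(2)=15; μ^(3)=1; μ^(4)=-13; μ^(5)=-27

((0, 0, 0, 0, 0, 1); (0, 0, 0, 2, 3, 0); (0, 3, 0, 0, 0, 0); (0, 1, 1, 0, 0, 0); (3, 0, 0, 0, 0, 0))


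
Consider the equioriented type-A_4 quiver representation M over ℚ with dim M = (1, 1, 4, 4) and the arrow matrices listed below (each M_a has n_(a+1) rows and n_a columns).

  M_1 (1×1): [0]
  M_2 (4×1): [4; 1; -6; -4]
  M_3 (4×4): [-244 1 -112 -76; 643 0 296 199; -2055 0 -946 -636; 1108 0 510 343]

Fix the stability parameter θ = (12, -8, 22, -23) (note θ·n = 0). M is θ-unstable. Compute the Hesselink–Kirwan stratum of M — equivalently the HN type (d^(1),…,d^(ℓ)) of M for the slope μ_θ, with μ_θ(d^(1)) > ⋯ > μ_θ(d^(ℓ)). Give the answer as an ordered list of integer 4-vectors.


Via rank(M_{q-1}∘⋯∘M_p): M ≅ I[1,1], I[2,4], I[3,3], I[3,4]^2, I[4,4].
μ_θ-semistable layers: μ^(1)=22; μ^(2)=12; μ^(3)=-1/2; μ^(4)=-8; μ^(5)=-23

((0, 0, 1, 0); (1, 0, 0, 0); (0, 0, 3, 3); (0, 1, 0, 0); (0, 0, 0, 1))


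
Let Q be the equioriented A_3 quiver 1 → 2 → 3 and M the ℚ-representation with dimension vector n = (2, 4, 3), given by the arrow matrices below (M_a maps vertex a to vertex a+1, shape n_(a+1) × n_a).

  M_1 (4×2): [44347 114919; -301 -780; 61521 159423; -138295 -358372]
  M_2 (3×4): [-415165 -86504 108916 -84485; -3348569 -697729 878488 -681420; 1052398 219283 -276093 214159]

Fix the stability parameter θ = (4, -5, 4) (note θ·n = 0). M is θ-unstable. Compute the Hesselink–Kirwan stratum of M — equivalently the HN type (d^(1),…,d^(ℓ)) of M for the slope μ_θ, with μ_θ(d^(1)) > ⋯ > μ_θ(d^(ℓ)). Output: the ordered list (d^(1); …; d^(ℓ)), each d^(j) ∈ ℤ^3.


Via rank(M_{q-1}∘⋯∘M_p): M ≅ I[1,3]^2, I[2,2], I[2,3].
μ_θ-semistable layers: μ^(1)=4; μ^(2)=-1/2; μ^(3)=-5

((0, 0, 3); (2, 2, 0); (0, 2, 0))


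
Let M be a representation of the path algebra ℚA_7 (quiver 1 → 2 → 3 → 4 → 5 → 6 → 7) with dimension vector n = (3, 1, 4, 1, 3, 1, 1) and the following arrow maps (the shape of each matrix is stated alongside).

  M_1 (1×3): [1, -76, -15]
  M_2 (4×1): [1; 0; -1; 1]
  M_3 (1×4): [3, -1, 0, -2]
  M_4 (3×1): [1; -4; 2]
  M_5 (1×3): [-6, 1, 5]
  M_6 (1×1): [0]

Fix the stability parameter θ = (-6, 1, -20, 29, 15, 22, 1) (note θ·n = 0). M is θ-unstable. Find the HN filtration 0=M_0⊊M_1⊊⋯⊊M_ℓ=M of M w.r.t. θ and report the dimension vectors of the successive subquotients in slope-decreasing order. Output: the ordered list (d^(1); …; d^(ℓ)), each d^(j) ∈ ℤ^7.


Barcode: M ≅ I[1,1]^2, I[1,5], I[3,3]^3, I[5,5], I[5,6], I[7,7]. HN layers by μ_θ (6 steps, strictly decreasing):
  μ^(1)=22; μ^(2)=15; μ^(3)=1; μ^(4)=-6; μ^(5)=-25/3; μ^(6)=-20

((0, 0, 0, 1, 1, 1, 0); (0, 0, 0, 0, 2, 0, 0); (0, 0, 0, 0, 0, 0, 1); (2, 0, 0, 0, 0, 0, 0); (1, 1, 1, 0, 0, 0, 0); (0, 0, 3, 0, 0, 0, 0))


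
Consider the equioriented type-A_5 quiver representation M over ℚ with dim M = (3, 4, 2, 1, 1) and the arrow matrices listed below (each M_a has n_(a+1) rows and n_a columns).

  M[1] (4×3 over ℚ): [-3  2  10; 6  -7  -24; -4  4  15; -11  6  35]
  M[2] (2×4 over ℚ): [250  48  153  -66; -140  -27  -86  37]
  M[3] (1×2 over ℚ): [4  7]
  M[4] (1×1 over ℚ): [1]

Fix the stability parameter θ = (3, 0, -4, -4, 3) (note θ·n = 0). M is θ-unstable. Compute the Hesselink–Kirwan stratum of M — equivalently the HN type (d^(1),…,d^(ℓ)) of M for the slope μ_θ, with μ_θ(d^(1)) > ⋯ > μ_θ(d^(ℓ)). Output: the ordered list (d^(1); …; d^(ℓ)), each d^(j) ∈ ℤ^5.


Barcode: M ≅ I[1,2], I[1,3], I[1,5], I[2,2]. HN layers by μ_θ (5 steps, strictly decreasing):
  μ^(1)=3; μ^(2)=3/2; μ^(3)=0; μ^(4)=-1/3; μ^(5)=-5/4

((0, 0, 0, 0, 1); (1, 1, 0, 0, 0); (0, 1, 0, 0, 0); (1, 1, 1, 0, 0); (1, 1, 1, 1, 0))


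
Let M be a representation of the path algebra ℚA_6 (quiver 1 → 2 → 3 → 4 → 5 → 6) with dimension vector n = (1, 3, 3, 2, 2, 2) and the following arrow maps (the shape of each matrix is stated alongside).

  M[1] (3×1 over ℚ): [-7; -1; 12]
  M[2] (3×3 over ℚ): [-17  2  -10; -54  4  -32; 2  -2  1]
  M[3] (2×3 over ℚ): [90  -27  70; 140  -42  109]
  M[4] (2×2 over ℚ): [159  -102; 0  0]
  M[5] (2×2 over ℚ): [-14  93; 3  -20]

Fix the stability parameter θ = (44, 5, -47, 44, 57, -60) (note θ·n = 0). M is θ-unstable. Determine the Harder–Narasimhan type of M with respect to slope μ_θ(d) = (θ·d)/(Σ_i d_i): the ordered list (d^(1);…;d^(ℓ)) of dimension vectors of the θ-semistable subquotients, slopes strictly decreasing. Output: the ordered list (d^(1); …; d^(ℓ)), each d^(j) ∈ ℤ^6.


Barcode: M ≅ I[1,3], I[2,2], I[2,4], I[3,6], I[5,6]. HN layers by μ_θ (7 steps, strictly decreasing):
  μ^(1)=44; μ^(2)=41/3; μ^(3)=5; μ^(4)=2/3; μ^(5)=-3/2; μ^(6)=-21; μ^(7)=-47

((0, 0, 0, 1, 0, 0); (0, 0, 0, 1, 1, 1); (0, 1, 0, 0, 0, 0); (1, 1, 1, 0, 0, 0); (0, 0, 0, 0, 1, 1); (0, 1, 1, 0, 0, 0); (0, 0, 1, 0, 0, 0))


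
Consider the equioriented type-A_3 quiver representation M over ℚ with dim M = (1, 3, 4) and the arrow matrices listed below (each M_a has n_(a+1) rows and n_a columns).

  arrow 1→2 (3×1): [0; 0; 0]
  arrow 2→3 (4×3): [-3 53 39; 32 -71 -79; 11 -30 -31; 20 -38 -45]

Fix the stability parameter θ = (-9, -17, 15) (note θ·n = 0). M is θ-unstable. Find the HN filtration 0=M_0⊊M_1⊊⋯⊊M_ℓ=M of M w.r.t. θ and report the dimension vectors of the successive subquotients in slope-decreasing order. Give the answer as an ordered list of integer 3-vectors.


Via rank(M_{q-1}∘⋯∘M_p): M ≅ I[1,1], I[2,3]^3, I[3,3].
μ_θ-semistable layers: μ^(1)=15; μ^(2)=-9; μ^(3)=-17

((0, 0, 4); (1, 0, 0); (0, 3, 0))


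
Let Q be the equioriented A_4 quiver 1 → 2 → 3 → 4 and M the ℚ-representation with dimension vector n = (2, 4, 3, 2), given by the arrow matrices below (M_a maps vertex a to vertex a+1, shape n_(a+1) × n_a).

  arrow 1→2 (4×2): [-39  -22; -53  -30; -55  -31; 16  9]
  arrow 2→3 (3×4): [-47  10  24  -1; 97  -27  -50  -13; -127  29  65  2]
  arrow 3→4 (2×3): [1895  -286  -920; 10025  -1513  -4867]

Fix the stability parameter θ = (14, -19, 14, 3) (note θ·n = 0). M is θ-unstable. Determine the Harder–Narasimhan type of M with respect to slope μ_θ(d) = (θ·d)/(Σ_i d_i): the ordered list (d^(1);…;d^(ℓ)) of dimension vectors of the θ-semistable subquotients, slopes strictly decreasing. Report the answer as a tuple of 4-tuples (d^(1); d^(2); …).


Interval decomposition of M: I[1,4]^2, I[2,2], I[2,3].
HN type (ℓ=4): μ^(1)=14; μ^(2)=17/2; μ^(3)=-5/2; μ^(4)=-19

((0, 0, 1, 0); (0, 0, 2, 2); (2, 2, 0, 0); (0, 2, 0, 0))


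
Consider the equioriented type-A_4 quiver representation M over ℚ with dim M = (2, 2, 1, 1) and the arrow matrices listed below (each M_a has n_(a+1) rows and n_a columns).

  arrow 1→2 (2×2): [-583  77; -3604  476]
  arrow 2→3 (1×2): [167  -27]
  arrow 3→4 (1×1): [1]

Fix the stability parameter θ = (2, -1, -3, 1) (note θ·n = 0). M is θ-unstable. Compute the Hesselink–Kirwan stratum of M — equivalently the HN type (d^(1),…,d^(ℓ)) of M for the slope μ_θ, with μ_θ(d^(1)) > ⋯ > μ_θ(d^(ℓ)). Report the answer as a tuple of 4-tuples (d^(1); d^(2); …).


Via rank(M_{q-1}∘⋯∘M_p): M ≅ I[1,1], I[1,4], I[2,2].
μ_θ-semistable layers: μ^(1)=2; μ^(2)=1; μ^(3)=-2/3; μ^(4)=-1

((1, 0, 0, 0); (0, 0, 0, 1); (1, 1, 1, 0); (0, 1, 0, 0))


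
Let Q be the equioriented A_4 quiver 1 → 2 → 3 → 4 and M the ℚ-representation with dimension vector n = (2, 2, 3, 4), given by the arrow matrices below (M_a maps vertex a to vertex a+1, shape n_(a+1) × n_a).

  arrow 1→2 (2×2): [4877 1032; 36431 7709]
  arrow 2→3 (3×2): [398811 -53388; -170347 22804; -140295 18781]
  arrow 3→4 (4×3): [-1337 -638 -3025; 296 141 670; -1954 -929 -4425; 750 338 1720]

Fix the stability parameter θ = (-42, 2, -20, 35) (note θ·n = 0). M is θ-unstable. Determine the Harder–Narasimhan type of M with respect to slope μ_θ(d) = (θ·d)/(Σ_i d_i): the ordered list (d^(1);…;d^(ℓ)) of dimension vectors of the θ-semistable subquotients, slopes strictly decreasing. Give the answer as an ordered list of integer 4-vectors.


Barcode: M ≅ I[1,4]^2, I[3,4], I[4,4]. HN layers by μ_θ (4 steps, strictly decreasing):
  μ^(1)=35; μ^(2)=-9; μ^(3)=-20; μ^(4)=-42

((0, 0, 0, 4); (0, 2, 2, 0); (0, 0, 1, 0); (2, 0, 0, 0))


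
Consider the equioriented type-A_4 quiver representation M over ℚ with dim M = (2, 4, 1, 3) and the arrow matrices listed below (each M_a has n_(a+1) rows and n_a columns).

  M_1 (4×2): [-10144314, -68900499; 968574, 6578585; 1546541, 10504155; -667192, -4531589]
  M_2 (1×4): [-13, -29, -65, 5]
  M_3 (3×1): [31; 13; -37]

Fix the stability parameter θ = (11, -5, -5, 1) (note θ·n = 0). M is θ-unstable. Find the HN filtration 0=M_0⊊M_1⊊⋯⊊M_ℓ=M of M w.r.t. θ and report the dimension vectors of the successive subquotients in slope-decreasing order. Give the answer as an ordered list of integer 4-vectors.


Interval decomposition of M: I[1,2], I[1,4], I[2,2]^2, I[4,4]^2.
HN type (ℓ=4): μ^(1)=3; μ^(2)=1; μ^(3)=1/3; μ^(4)=-5

((1, 1, 0, 0); (0, 0, 0, 3); (1, 1, 1, 0); (0, 2, 0, 0))


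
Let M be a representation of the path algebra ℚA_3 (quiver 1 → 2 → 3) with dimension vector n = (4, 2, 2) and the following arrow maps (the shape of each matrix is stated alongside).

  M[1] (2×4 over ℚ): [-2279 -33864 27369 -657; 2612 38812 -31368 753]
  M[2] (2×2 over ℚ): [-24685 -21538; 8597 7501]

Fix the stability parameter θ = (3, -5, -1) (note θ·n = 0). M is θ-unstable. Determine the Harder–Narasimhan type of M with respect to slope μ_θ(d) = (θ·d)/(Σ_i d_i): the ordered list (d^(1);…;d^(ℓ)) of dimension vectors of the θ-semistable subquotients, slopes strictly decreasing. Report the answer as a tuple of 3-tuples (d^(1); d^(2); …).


Barcode: M ≅ I[1,1]^2, I[1,3]^2. HN layers by μ_θ (2 steps, strictly decreasing):
  μ^(1)=3; μ^(2)=-1

((2, 0, 0); (2, 2, 2))


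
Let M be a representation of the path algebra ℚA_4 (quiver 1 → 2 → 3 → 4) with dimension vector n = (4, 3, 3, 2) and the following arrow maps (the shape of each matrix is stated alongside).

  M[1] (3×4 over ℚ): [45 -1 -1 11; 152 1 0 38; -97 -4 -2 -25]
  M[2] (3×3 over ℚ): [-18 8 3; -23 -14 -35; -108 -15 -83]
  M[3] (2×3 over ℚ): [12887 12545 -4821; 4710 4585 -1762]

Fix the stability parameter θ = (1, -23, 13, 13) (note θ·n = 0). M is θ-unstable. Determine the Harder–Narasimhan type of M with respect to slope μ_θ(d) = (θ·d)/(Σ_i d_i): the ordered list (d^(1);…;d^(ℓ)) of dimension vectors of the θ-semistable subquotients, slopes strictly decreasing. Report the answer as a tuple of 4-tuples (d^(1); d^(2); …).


Barcode: M ≅ I[1,1], I[1,3], I[1,4]^2. HN layers by μ_θ (3 steps, strictly decreasing):
  μ^(1)=13; μ^(2)=1; μ^(3)=-11

((0, 0, 3, 2); (1, 0, 0, 0); (3, 3, 0, 0))


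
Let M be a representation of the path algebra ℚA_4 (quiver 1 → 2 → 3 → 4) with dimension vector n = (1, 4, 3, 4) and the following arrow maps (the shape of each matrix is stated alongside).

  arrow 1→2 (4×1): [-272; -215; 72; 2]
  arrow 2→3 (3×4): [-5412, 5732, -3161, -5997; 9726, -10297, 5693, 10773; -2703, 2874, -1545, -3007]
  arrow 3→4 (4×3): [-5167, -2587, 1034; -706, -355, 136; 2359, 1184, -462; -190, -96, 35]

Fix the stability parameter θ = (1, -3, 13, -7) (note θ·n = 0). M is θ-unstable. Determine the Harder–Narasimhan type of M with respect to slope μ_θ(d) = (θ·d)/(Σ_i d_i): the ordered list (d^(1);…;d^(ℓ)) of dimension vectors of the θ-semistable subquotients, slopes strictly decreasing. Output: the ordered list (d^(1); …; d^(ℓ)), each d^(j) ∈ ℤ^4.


Via rank(M_{q-1}∘⋯∘M_p): M ≅ I[1,4], I[2,2], I[2,4]^2, I[4,4].
μ_θ-semistable layers: μ^(1)=3; μ^(2)=-1; μ^(3)=-3; μ^(4)=-7

((0, 0, 3, 3); (1, 1, 0, 0); (0, 3, 0, 0); (0, 0, 0, 1))


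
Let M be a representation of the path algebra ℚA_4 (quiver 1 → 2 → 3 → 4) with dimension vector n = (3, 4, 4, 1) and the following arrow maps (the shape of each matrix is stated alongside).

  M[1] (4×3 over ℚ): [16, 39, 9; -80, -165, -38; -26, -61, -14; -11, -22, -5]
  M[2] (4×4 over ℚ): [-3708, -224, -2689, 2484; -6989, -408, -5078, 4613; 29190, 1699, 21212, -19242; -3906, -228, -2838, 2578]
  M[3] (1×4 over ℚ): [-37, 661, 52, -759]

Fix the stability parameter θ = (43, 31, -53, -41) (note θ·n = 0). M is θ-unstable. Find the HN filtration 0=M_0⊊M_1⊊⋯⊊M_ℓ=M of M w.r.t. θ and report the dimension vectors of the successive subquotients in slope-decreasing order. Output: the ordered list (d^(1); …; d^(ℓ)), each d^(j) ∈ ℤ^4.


Via rank(M_{q-1}∘⋯∘M_p): M ≅ I[1,3]^2, I[1,4], I[2,2], I[3,3].
μ_θ-semistable layers: μ^(1)=31; μ^(2)=7; μ^(3)=-5; μ^(4)=-53

((0, 1, 0, 0); (2, 2, 2, 0); (1, 1, 1, 1); (0, 0, 1, 0))


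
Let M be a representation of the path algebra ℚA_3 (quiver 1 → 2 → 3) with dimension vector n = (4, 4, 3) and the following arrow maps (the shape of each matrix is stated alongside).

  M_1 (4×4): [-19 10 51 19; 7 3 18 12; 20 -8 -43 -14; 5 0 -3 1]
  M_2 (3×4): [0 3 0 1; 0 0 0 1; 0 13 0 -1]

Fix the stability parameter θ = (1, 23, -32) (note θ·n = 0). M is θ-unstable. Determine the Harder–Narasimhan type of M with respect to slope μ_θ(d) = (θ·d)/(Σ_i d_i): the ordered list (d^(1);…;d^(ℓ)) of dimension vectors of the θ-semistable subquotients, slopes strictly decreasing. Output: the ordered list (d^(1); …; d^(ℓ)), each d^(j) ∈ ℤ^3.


Interval decomposition of M: I[1,2]^2, I[1,3]^2, I[3,3].
HN type (ℓ=4): μ^(1)=23; μ^(2)=1; μ^(3)=-8/3; μ^(4)=-32

((0, 2, 0); (2, 0, 0); (2, 2, 2); (0, 0, 1))


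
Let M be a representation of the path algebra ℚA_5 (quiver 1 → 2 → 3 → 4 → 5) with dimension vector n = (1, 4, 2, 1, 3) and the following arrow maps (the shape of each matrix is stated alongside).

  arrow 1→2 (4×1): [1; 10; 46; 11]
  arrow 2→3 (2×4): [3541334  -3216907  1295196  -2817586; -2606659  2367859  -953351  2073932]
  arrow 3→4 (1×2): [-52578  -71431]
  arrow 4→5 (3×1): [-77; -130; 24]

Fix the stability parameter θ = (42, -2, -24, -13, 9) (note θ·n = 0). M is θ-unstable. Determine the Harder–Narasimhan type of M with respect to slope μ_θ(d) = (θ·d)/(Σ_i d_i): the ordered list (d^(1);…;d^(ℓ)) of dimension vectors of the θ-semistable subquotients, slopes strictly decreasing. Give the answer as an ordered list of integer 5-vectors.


Barcode: M ≅ I[1,5], I[2,2]^2, I[2,3], I[5,5]^2. HN layers by μ_θ (4 steps, strictly decreasing):
  μ^(1)=9; μ^(2)=3/4; μ^(3)=-2; μ^(4)=-13

((0, 0, 0, 0, 3); (1, 1, 1, 1, 0); (0, 2, 0, 0, 0); (0, 1, 1, 0, 0))


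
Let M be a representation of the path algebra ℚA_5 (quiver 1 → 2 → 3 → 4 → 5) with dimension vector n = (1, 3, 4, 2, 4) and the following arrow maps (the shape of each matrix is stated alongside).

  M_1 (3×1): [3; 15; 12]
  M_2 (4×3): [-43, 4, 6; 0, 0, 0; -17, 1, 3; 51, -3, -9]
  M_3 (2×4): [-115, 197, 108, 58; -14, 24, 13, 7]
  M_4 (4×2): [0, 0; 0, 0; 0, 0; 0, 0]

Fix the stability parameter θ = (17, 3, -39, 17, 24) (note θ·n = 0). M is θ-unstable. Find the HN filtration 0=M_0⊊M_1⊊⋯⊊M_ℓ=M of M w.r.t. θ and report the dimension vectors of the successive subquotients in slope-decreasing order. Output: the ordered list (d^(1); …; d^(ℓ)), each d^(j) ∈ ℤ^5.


Barcode: M ≅ I[1,4], I[2,2], I[2,4], I[3,3]^2, I[5,5]^4. HN layers by μ_θ (6 steps, strictly decreasing):
  μ^(1)=24; μ^(2)=17; μ^(3)=3; μ^(4)=-19/3; μ^(5)=-18; μ^(6)=-39

((0, 0, 0, 0, 4); (0, 0, 0, 2, 0); (0, 1, 0, 0, 0); (1, 1, 1, 0, 0); (0, 1, 1, 0, 0); (0, 0, 2, 0, 0))


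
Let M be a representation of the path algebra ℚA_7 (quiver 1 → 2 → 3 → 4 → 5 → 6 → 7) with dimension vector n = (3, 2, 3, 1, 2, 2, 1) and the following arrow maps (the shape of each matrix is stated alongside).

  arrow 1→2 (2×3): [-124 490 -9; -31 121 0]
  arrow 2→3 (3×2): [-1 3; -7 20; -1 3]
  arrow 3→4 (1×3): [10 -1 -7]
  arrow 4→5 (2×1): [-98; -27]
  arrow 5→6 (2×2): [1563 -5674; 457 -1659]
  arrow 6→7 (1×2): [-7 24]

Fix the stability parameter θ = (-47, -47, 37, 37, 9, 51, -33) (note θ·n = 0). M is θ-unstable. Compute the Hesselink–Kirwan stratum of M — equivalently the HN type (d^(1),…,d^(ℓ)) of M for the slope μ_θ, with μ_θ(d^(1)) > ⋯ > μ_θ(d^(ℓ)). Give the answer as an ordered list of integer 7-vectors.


Barcode: M ≅ I[1,1], I[1,3], I[1,6], I[3,3], I[5,7]. HN layers by μ_θ (5 steps, strictly decreasing):
  μ^(1)=51; μ^(2)=37; μ^(3)=83/3; μ^(4)=9; μ^(5)=-47

((0, 0, 0, 0, 0, 1, 0); (0, 0, 2, 0, 0, 0, 0); (0, 0, 1, 1, 1, 0, 0); (0, 0, 0, 0, 1, 1, 1); (3, 2, 0, 0, 0, 0, 0))


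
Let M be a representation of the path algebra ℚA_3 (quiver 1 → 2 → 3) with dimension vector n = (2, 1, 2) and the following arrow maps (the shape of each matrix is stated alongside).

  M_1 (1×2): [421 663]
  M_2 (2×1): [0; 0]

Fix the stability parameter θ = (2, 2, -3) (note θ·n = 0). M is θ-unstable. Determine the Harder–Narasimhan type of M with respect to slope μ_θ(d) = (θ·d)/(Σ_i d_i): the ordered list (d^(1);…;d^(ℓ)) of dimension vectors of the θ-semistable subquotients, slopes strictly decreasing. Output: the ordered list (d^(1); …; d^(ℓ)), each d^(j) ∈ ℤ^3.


Via rank(M_{q-1}∘⋯∘M_p): M ≅ I[1,1], I[1,2], I[3,3]^2.
μ_θ-semistable layers: μ^(1)=2; μ^(2)=-3

((2, 1, 0); (0, 0, 2))


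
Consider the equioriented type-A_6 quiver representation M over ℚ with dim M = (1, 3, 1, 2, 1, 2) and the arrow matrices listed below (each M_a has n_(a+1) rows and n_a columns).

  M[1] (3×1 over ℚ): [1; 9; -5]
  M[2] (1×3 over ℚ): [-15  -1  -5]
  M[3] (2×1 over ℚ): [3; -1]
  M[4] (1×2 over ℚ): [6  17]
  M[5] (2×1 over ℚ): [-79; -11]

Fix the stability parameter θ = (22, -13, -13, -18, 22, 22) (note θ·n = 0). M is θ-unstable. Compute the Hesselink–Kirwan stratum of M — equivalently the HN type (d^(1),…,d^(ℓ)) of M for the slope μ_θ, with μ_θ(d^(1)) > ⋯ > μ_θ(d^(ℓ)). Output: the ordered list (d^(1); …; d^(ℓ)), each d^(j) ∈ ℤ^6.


Interval decomposition of M: I[1,6], I[2,2]^2, I[4,4], I[6,6].
HN type (ℓ=4): μ^(1)=22; μ^(2)=-11/2; μ^(3)=-13; μ^(4)=-18

((0, 0, 0, 0, 1, 2); (1, 1, 1, 1, 0, 0); (0, 2, 0, 0, 0, 0); (0, 0, 0, 1, 0, 0))


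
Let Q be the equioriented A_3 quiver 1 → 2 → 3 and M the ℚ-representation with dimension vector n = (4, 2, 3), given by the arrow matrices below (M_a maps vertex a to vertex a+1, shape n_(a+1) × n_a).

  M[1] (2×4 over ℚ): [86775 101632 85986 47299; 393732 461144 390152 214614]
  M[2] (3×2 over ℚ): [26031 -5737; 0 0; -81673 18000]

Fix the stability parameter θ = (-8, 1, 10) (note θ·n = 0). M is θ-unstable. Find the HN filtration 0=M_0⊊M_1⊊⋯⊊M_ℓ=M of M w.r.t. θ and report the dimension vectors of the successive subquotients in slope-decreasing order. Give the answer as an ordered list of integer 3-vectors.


Barcode: M ≅ I[1,1]^2, I[1,3]^2, I[3,3]. HN layers by μ_θ (3 steps, strictly decreasing):
  μ^(1)=10; μ^(2)=1; μ^(3)=-8

((0, 0, 3); (0, 2, 0); (4, 0, 0))


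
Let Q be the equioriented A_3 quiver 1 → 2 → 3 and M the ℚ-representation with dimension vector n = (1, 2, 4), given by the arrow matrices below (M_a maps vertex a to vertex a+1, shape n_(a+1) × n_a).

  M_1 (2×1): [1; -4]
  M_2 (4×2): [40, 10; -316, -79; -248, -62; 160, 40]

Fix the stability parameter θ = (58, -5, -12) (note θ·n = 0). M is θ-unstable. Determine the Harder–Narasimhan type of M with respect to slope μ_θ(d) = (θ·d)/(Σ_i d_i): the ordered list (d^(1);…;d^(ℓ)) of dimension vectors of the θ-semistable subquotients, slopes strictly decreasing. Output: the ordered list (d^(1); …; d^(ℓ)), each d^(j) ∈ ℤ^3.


Via rank(M_{q-1}∘⋯∘M_p): M ≅ I[1,2], I[2,3], I[3,3]^3.
μ_θ-semistable layers: μ^(1)=53/2; μ^(2)=-17/2; μ^(3)=-12

((1, 1, 0); (0, 1, 1); (0, 0, 3))


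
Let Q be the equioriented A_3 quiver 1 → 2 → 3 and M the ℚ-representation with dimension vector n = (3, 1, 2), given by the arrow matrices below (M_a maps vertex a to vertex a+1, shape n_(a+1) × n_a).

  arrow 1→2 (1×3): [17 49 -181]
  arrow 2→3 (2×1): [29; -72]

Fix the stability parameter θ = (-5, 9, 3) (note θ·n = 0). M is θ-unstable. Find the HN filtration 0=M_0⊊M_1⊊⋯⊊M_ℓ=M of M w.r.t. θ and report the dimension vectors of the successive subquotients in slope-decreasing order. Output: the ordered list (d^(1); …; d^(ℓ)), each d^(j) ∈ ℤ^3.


Interval decomposition of M: I[1,1]^2, I[1,3], I[3,3].
HN type (ℓ=3): μ^(1)=6; μ^(2)=3; μ^(3)=-5

((0, 1, 1); (0, 0, 1); (3, 0, 0))


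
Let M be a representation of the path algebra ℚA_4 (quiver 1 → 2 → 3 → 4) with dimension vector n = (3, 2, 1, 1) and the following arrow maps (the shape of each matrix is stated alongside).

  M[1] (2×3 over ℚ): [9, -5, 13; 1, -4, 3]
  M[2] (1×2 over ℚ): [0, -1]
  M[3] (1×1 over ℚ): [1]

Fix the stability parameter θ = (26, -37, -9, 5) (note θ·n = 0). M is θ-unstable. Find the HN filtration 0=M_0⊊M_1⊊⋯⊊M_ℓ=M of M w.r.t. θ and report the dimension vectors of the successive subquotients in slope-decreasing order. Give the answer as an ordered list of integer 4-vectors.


Barcode: M ≅ I[1,1], I[1,2], I[1,4]. HN layers by μ_θ (4 steps, strictly decreasing):
  μ^(1)=26; μ^(2)=5; μ^(3)=-11/2; μ^(4)=-20/3

((1, 0, 0, 0); (0, 0, 0, 1); (1, 1, 0, 0); (1, 1, 1, 0))


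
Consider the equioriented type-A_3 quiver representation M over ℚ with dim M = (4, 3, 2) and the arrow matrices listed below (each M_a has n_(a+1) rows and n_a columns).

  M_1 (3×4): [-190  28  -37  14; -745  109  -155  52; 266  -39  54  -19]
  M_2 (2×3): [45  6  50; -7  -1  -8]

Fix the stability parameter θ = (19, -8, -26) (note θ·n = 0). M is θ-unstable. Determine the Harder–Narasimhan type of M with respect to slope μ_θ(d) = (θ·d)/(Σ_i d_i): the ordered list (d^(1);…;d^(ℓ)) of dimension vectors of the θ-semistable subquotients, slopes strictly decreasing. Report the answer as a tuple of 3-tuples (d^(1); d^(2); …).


Interval decomposition of M: I[1,1], I[1,2], I[1,3]^2.
HN type (ℓ=3): μ^(1)=19; μ^(2)=11/2; μ^(3)=-5

((1, 0, 0); (1, 1, 0); (2, 2, 2))


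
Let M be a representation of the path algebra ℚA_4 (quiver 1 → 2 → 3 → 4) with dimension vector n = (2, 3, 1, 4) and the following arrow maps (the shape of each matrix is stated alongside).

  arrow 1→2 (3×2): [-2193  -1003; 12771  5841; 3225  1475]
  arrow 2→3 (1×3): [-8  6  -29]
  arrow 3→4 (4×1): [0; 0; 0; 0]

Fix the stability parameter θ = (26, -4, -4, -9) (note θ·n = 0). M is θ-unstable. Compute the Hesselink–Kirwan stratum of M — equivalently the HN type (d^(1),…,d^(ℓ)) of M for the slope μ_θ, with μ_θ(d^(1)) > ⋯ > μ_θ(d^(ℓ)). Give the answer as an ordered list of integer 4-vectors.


Interval decomposition of M: I[1,1], I[1,3], I[2,2]^2, I[4,4]^4.
HN type (ℓ=4): μ^(1)=26; μ^(2)=6; μ^(3)=-4; μ^(4)=-9

((1, 0, 0, 0); (1, 1, 1, 0); (0, 2, 0, 0); (0, 0, 0, 4))


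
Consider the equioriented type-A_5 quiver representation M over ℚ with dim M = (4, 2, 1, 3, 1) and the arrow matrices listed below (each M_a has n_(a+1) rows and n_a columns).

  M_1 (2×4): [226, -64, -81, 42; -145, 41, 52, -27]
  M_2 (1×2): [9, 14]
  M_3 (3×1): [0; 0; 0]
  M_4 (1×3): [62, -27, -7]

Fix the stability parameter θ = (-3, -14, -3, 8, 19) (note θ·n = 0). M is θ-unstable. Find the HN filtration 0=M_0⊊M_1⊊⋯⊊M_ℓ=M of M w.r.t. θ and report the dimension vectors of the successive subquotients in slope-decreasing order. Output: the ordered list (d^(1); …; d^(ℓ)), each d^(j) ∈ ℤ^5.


Barcode: M ≅ I[1,1]^2, I[1,2], I[1,3], I[4,4]^2, I[4,5]. HN layers by μ_θ (4 steps, strictly decreasing):
  μ^(1)=19; μ^(2)=8; μ^(3)=-3; μ^(4)=-17/2

((0, 0, 0, 0, 1); (0, 0, 0, 3, 0); (2, 0, 1, 0, 0); (2, 2, 0, 0, 0))
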